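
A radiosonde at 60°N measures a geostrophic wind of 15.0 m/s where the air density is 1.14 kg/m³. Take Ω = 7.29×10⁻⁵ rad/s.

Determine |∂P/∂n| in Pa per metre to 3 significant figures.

Coriolis parameter at 60°N:
f = 2Ω sin φ = 2 × 7.29×10⁻⁵ × sin 60° = 1.26×10⁻⁴ s⁻¹
Geostrophic balance rearranged: |∂P/∂n| = f ρ V_g
|∂P/∂n| = 1.26×10⁻⁴ × 1.14 × 15.0 = 2.16×10⁻³ Pa/m

2.16×10⁻³ Pa/m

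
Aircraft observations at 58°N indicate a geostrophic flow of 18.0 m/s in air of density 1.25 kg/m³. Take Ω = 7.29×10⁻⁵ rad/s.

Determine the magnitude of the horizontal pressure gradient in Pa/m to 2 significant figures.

Coriolis parameter at 58°N:
f = 2Ω sin φ = 2 × 7.29×10⁻⁵ × sin 58° = 1.24×10⁻⁴ s⁻¹
Geostrophic balance rearranged: |∂P/∂n| = f ρ V_g
|∂P/∂n| = 1.24×10⁻⁴ × 1.25 × 18.0 = 2.78×10⁻³ Pa/m

2.8×10⁻³ Pa/m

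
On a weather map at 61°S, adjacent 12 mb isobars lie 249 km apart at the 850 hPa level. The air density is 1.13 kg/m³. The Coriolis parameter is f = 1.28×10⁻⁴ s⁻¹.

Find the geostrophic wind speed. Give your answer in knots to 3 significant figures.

64.8 knots

Pressure gradient: |∂P/∂n| = 1200 Pa / 249000 m = 4.82×10⁻³ Pa/m
Geostrophic balance (pressure-gradient force = Coriolis force):
V_g = (1/(fρ)) |∂P/∂n| = 4.82×10⁻³ / (1.28×10⁻⁴ × 1.13) = 33.3 m/s
Converting: 33.3 m/s × 1.944 = 64.8 knots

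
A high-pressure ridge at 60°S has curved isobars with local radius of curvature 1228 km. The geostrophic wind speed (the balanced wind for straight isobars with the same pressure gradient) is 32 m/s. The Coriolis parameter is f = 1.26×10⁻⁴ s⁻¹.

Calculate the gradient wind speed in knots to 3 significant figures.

87.9 knots

Around a high, pressure-gradient force acts outward with centrifugal, so Coriolis balances both:
fV = (1/ρ)|∂P/∂n| + V²/R  →  V² − fR·V + fR·V_g = 0
With fR = 1.26×10⁻⁴ × 1228×10³ m = 155 m/s:
V = [fR − √((fR)² − 4 fR V_g)]/2 = [155 − √(155² − 4×155×32)]/2 = 45.2 m/s
Supergeostrophic (V > V_g = 32 m/s), as expected around a high.
Converting: 45.2 m/s × 1.944 = 87.9 knots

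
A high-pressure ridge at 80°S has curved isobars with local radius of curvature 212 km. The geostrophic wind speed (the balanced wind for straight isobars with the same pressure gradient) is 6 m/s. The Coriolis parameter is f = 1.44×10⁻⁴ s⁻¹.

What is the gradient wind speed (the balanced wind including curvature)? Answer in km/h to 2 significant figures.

Around a high, pressure-gradient force acts outward with centrifugal, so Coriolis balances both:
fV = (1/ρ)|∂P/∂n| + V²/R  →  V² − fR·V + fR·V_g = 0
With fR = 1.44×10⁻⁴ × 212×10³ m = 30.5 m/s:
V = [fR − √((fR)² − 4 fR V_g)]/2 = [30.5 − √(30.5² − 4×30.5×6)]/2 = 8.21 m/s
Supergeostrophic (V > V_g = 6 m/s), as expected around a high.
Converting: 8.21 m/s × 3.6 = 30 km/h

30 km/h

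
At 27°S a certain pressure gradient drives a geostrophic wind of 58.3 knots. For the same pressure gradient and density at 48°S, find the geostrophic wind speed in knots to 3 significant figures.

35.6 knots

With the same pressure gradient and density, V_g ∝ 1/f ∝ 1/sin φ.
V₂ = V₁ · sin φ₁ / sin φ₂ = 58.3 × sin 27° / sin 48°
V₂ = 58.3 × 0.4540/0.7431 = 35.6 knots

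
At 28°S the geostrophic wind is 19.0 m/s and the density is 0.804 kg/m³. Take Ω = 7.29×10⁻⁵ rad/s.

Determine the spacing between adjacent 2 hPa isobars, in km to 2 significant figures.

Coriolis parameter at 28°S:
f = 2Ω sin φ = 2 × 7.29×10⁻⁵ × sin 28° = 6.84×10⁻⁵ s⁻¹
Geostrophic balance rearranged: |∂P/∂n| = f ρ V_g
|∂P/∂n| = 6.84×10⁻⁵ × 0.804 × 19.0 = 1.05×10⁻³ Pa/m
Isobar spacing: Δn = ΔP/|∂P/∂n| = 200 Pa / 1.05×10⁻³ Pa/m = 191273 m ≈ 190 km

190 km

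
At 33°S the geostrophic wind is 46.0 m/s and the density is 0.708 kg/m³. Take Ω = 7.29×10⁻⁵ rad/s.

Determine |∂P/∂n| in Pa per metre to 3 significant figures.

2.59×10⁻³ Pa/m

Coriolis parameter at 33°S:
f = 2Ω sin φ = 2 × 7.29×10⁻⁵ × sin 33° = 7.94×10⁻⁵ s⁻¹
Geostrophic balance rearranged: |∂P/∂n| = f ρ V_g
|∂P/∂n| = 7.94×10⁻⁵ × 0.708 × 46.0 = 2.59×10⁻³ Pa/m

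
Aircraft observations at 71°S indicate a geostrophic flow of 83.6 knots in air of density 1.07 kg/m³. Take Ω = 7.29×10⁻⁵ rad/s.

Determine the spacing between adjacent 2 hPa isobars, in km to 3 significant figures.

31.5 km

Coriolis parameter at 71°S:
f = 2Ω sin φ = 2 × 7.29×10⁻⁵ × sin 71° = 1.38×10⁻⁴ s⁻¹
Wind speed in SI: 83.6 knots = 43.0 m/s
Geostrophic balance rearranged: |∂P/∂n| = f ρ V_g
|∂P/∂n| = 1.38×10⁻⁴ × 1.07 × 43.0 = 6.34×10⁻³ Pa/m
Isobar spacing: Δn = ΔP/|∂P/∂n| = 200 Pa / 6.34×10⁻³ Pa/m = 31526 m ≈ 31.5 km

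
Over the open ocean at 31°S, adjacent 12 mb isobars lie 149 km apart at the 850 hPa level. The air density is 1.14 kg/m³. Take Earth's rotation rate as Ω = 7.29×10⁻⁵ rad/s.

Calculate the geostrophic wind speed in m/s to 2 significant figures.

Coriolis parameter at 31°S:
f = 2Ω sin φ = 2 × 7.29×10⁻⁵ × sin 31° = 7.51×10⁻⁵ s⁻¹
Pressure gradient: |∂P/∂n| = 1200 Pa / 149000 m = 8.05×10⁻³ Pa/m
Geostrophic balance (pressure-gradient force = Coriolis force):
V_g = (1/(fρ)) |∂P/∂n| = 8.05×10⁻³ / (7.51×10⁻⁵ × 1.14) = 94.1 m/s

94 m/s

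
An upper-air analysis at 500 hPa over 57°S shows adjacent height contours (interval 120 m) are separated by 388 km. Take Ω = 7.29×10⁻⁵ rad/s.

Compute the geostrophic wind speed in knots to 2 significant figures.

48 knots

Coriolis parameter at 57°S:
f = 2Ω sin φ = 2 × 7.29×10⁻⁵ × sin 57° = 1.22×10⁻⁴ s⁻¹
Height gradient: |∂Z/∂n| = 120 m / 388000 m = 3.09×10⁻⁴
On a pressure surface, geostrophic balance gives V_g = (g/f)|∂Z/∂n|:
V_g = 9.81 × 3.09×10⁻⁴ / 1.22×10⁻⁴ = 24.8 m/s
Converting: 24.8 m/s × 1.944 = 48 knots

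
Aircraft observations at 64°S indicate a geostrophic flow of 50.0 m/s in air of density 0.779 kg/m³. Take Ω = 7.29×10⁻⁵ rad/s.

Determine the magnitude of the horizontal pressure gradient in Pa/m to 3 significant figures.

5.10×10⁻³ Pa/m

Coriolis parameter at 64°S:
f = 2Ω sin φ = 2 × 7.29×10⁻⁵ × sin 64° = 1.31×10⁻⁴ s⁻¹
Geostrophic balance rearranged: |∂P/∂n| = f ρ V_g
|∂P/∂n| = 1.31×10⁻⁴ × 0.779 × 50.0 = 5.10×10⁻³ Pa/m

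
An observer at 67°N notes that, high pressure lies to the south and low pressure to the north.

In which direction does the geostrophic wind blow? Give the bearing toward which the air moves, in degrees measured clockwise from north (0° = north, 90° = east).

090°

The pressure-gradient force points toward the north (bearing 000°).
Geostrophic balance: in the Northern Hemisphere the Coriolis force deflects motion to the right, so the geostrophic wind blows 90° to the right of the pressure-gradient force (low pressure on the left).
Rotating 000° by 90° clockwise gives 090° — the wind blows toward the east.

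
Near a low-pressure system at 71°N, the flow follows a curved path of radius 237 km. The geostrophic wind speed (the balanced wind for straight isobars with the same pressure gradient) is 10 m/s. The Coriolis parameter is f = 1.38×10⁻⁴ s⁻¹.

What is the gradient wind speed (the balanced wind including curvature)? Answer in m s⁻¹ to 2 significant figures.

8.0 m s⁻¹

Around a low, centrifugal force acts outward with Coriolis, so pressure-gradient force balances both:
(1/ρ)|∂P/∂n| = fV + V²/R  →  V² + fR·V − fR·V_g = 0
With fR = 1.38×10⁻⁴ × 237×10³ m = 32.7 m/s:
V = [−fR + √((fR)² + 4 fR V_g)]/2 = [−32.7 + √(32.7² + 4×32.7×10)]/2 = 8.03 m/s
Subgeostrophic (V < V_g = 10 m/s), as expected around a low.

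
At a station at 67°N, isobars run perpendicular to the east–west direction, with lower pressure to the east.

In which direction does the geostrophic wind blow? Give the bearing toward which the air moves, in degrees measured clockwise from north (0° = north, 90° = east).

180°

The pressure-gradient force points toward the east (bearing 090°).
Geostrophic balance: in the Northern Hemisphere the Coriolis force deflects motion to the right, so the geostrophic wind blows 90° to the right of the pressure-gradient force (low pressure on the left).
Rotating 090° by 90° clockwise gives 180° — the wind blows toward the south.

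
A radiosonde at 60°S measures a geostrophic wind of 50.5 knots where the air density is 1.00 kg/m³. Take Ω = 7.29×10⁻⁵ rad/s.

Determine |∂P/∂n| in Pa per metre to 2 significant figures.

Coriolis parameter at 60°S:
f = 2Ω sin φ = 2 × 7.29×10⁻⁵ × sin 60° = 1.26×10⁻⁴ s⁻¹
Wind speed in SI: 50.5 knots = 26.0 m/s
Geostrophic balance rearranged: |∂P/∂n| = f ρ V_g
|∂P/∂n| = 1.26×10⁻⁴ × 1.00 × 26.0 = 3.28×10⁻³ Pa/m

3.3×10⁻³ Pa/m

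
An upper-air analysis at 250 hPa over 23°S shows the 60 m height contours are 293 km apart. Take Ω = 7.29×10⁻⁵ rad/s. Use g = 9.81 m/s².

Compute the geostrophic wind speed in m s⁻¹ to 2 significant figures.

Coriolis parameter at 23°S:
f = 2Ω sin φ = 2 × 7.29×10⁻⁵ × sin 23° = 5.70×10⁻⁵ s⁻¹
Height gradient: |∂Z/∂n| = 60 m / 293000 m = 2.05×10⁻⁴
On a pressure surface, geostrophic balance gives V_g = (g/f)|∂Z/∂n|:
V_g = 9.81 × 2.05×10⁻⁴ / 5.70×10⁻⁵ = 35.3 m/s

35 m s⁻¹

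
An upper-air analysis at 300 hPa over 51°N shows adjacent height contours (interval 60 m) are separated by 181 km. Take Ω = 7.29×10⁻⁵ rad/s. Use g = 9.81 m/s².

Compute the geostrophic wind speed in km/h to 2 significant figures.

Coriolis parameter at 51°N:
f = 2Ω sin φ = 2 × 7.29×10⁻⁵ × sin 51° = 1.13×10⁻⁴ s⁻¹
Height gradient: |∂Z/∂n| = 60 m / 181000 m = 3.31×10⁻⁴
On a pressure surface, geostrophic balance gives V_g = (g/f)|∂Z/∂n|:
V_g = 9.81 × 3.31×10⁻⁴ / 1.13×10⁻⁴ = 28.7 m/s
Converting: 28.7 m/s × 3.6 = 100 km/h

100 km/h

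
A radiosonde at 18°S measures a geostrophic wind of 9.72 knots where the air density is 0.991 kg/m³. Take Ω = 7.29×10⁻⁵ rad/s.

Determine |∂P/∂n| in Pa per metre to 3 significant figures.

Coriolis parameter at 18°S:
f = 2Ω sin φ = 2 × 7.29×10⁻⁵ × sin 18° = 4.51×10⁻⁵ s⁻¹
Wind speed in SI: 9.72 knots = 5.00 m/s
Geostrophic balance rearranged: |∂P/∂n| = f ρ V_g
|∂P/∂n| = 4.51×10⁻⁵ × 0.991 × 5.00 = 2.23×10⁻⁴ Pa/m

2.23×10⁻⁴ Pa/m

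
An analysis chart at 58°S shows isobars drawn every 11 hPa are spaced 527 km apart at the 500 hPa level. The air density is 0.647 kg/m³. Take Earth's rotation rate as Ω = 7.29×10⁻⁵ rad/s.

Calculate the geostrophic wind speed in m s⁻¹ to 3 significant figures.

26.1 m s⁻¹

Coriolis parameter at 58°S:
f = 2Ω sin φ = 2 × 7.29×10⁻⁵ × sin 58° = 1.24×10⁻⁴ s⁻¹
Pressure gradient: |∂P/∂n| = 1100 Pa / 527000 m = 2.09×10⁻³ Pa/m
Geostrophic balance (pressure-gradient force = Coriolis force):
V_g = (1/(fρ)) |∂P/∂n| = 2.09×10⁻³ / (1.24×10⁻⁴ × 0.647) = 26.1 m/s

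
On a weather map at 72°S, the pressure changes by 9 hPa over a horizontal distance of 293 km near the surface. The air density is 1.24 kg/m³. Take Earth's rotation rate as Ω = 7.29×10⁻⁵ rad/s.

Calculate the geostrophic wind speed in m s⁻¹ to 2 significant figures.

18 m s⁻¹

Coriolis parameter at 72°S:
f = 2Ω sin φ = 2 × 7.29×10⁻⁵ × sin 72° = 1.39×10⁻⁴ s⁻¹
Pressure gradient: |∂P/∂n| = 900 Pa / 293000 m = 3.07×10⁻³ Pa/m
Geostrophic balance (pressure-gradient force = Coriolis force):
V_g = (1/(fρ)) |∂P/∂n| = 3.07×10⁻³ / (1.39×10⁻⁴ × 1.24) = 17.9 m/s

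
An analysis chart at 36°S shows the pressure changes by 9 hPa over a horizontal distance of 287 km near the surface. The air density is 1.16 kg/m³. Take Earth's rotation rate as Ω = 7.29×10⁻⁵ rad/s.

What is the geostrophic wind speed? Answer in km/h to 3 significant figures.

Coriolis parameter at 36°S:
f = 2Ω sin φ = 2 × 7.29×10⁻⁵ × sin 36° = 8.57×10⁻⁵ s⁻¹
Pressure gradient: |∂P/∂n| = 900 Pa / 287000 m = 3.14×10⁻³ Pa/m
Geostrophic balance (pressure-gradient force = Coriolis force):
V_g = (1/(fρ)) |∂P/∂n| = 3.14×10⁻³ / (8.57×10⁻⁵ × 1.16) = 31.5 m/s
Converting: 31.5 m/s × 3.6 = 114 km/h

114 km/h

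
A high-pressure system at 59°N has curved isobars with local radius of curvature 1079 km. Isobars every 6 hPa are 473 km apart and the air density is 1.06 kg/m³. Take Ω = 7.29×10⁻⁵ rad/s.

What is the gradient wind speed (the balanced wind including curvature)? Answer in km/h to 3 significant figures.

37.3 km/h

Coriolis parameter at 59°N:
f = 2Ω sin φ = 2 × 7.29×10⁻⁵ × sin 59° = 1.25×10⁻⁴ s⁻¹
Pressure gradient: |∂P/∂n| = 600 Pa / 473000 m = 1.27×10⁻³ Pa/m
Geostrophic speed: V_g = |∂P/∂n|/(fρ) = 1.27×10⁻³/(1.25×10⁻⁴ × 1.06) = 9.58 m/s
Around a high, pressure-gradient force acts outward with centrifugal, so Coriolis balances both:
fV = (1/ρ)|∂P/∂n| + V²/R  →  V² − fR·V + fR·V_g = 0
With fR = 1.25×10⁻⁴ × 1079×10³ m = 135 m/s:
V = [fR − √((fR)² − 4 fR V_g)]/2 = [135 − √(135² − 4×135×9.58)]/2 = 10.4 m/s
Supergeostrophic (V > V_g = 9.58 m/s), as expected around a high.
Converting: 10.4 m/s × 3.6 = 37.3 km/h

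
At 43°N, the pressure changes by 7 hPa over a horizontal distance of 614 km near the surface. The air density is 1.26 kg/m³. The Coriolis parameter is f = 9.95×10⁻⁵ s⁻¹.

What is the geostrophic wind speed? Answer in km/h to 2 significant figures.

Pressure gradient: |∂P/∂n| = 700 Pa / 614000 m = 1.14×10⁻³ Pa/m
Geostrophic balance (pressure-gradient force = Coriolis force):
V_g = (1/(fρ)) |∂P/∂n| = 1.14×10⁻³ / (9.95×10⁻⁵ × 1.26) = 9.09 m/s
Converting: 9.09 m/s × 3.6 = 33 km/h

33 km/h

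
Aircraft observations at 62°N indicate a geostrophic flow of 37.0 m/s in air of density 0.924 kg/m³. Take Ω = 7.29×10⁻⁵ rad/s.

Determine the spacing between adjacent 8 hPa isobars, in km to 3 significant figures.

182 km

Coriolis parameter at 62°N:
f = 2Ω sin φ = 2 × 7.29×10⁻⁵ × sin 62° = 1.29×10⁻⁴ s⁻¹
Geostrophic balance rearranged: |∂P/∂n| = f ρ V_g
|∂P/∂n| = 1.29×10⁻⁴ × 0.924 × 37.0 = 4.40×10⁻³ Pa/m
Isobar spacing: Δn = ΔP/|∂P/∂n| = 800 Pa / 4.40×10⁻³ Pa/m = 181771 m ≈ 182 km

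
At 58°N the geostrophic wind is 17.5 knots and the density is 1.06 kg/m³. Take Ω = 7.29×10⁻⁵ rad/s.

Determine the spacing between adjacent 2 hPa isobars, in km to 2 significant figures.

Coriolis parameter at 58°N:
f = 2Ω sin φ = 2 × 7.29×10⁻⁵ × sin 58° = 1.24×10⁻⁴ s⁻¹
Wind speed in SI: 17.5 knots = 9.00 m/s
Geostrophic balance rearranged: |∂P/∂n| = f ρ V_g
|∂P/∂n| = 1.24×10⁻⁴ × 1.06 × 9.00 = 1.18×10⁻³ Pa/m
Isobar spacing: Δn = ΔP/|∂P/∂n| = 200 Pa / 1.18×10⁻³ Pa/m = 169500 m ≈ 170 km

170 km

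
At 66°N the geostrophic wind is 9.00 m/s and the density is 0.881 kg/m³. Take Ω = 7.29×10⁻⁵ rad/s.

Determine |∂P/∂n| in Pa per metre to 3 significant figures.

1.06×10⁻³ Pa/m

Coriolis parameter at 66°N:
f = 2Ω sin φ = 2 × 7.29×10⁻⁵ × sin 66° = 1.33×10⁻⁴ s⁻¹
Geostrophic balance rearranged: |∂P/∂n| = f ρ V_g
|∂P/∂n| = 1.33×10⁻⁴ × 0.881 × 9.00 = 1.06×10⁻³ Pa/m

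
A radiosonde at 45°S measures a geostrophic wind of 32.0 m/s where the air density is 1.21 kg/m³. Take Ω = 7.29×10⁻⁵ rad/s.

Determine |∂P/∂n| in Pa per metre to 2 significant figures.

Coriolis parameter at 45°S:
f = 2Ω sin φ = 2 × 7.29×10⁻⁵ × sin 45° = 1.03×10⁻⁴ s⁻¹
Geostrophic balance rearranged: |∂P/∂n| = f ρ V_g
|∂P/∂n| = 1.03×10⁻⁴ × 1.21 × 32.0 = 3.99×10⁻³ Pa/m

4.0×10⁻³ Pa/m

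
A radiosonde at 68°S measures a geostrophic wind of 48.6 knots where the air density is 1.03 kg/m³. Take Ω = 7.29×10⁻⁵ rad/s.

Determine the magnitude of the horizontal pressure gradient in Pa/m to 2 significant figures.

Coriolis parameter at 68°S:
f = 2Ω sin φ = 2 × 7.29×10⁻⁵ × sin 68° = 1.35×10⁻⁴ s⁻¹
Wind speed in SI: 48.6 knots = 25.0 m/s
Geostrophic balance rearranged: |∂P/∂n| = f ρ V_g
|∂P/∂n| = 1.35×10⁻⁴ × 1.03 × 25.0 = 3.48×10⁻³ Pa/m

3.5×10⁻³ Pa/m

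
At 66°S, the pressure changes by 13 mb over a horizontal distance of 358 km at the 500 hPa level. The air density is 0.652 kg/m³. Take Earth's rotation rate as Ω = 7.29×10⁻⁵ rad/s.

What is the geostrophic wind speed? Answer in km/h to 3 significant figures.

Coriolis parameter at 66°S:
f = 2Ω sin φ = 2 × 7.29×10⁻⁵ × sin 66° = 1.33×10⁻⁴ s⁻¹
Pressure gradient: |∂P/∂n| = 1300 Pa / 358000 m = 3.63×10⁻³ Pa/m
Geostrophic balance (pressure-gradient force = Coriolis force):
V_g = (1/(fρ)) |∂P/∂n| = 3.63×10⁻³ / (1.33×10⁻⁴ × 0.652) = 41.8 m/s
Converting: 41.8 m/s × 3.6 = 151 km/h

151 km/h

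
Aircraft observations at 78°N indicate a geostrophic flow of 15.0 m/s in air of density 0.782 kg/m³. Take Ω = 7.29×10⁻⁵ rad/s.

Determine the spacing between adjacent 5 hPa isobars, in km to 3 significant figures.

299 km

Coriolis parameter at 78°N:
f = 2Ω sin φ = 2 × 7.29×10⁻⁵ × sin 78° = 1.43×10⁻⁴ s⁻¹
Geostrophic balance rearranged: |∂P/∂n| = f ρ V_g
|∂P/∂n| = 1.43×10⁻⁴ × 0.782 × 15.0 = 1.67×10⁻³ Pa/m
Isobar spacing: Δn = ΔP/|∂P/∂n| = 500 Pa / 1.67×10⁻³ Pa/m = 298889 m ≈ 299 km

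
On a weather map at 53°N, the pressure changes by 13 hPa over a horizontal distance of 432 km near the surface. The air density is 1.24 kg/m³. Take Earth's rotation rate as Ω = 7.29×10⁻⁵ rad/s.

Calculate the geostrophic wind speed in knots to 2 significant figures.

Coriolis parameter at 53°N:
f = 2Ω sin φ = 2 × 7.29×10⁻⁵ × sin 53° = 1.16×10⁻⁴ s⁻¹
Pressure gradient: |∂P/∂n| = 1300 Pa / 432000 m = 3.01×10⁻³ Pa/m
Geostrophic balance (pressure-gradient force = Coriolis force):
V_g = (1/(fρ)) |∂P/∂n| = 3.01×10⁻³ / (1.16×10⁻⁴ × 1.24) = 20.8 m/s
Converting: 20.8 m/s × 1.944 = 41 knots

41 knots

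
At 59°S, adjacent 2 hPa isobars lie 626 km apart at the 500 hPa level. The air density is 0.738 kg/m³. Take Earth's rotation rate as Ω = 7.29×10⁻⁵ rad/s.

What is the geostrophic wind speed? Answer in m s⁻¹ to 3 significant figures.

3.46 m s⁻¹

Coriolis parameter at 59°S:
f = 2Ω sin φ = 2 × 7.29×10⁻⁵ × sin 59° = 1.25×10⁻⁴ s⁻¹
Pressure gradient: |∂P/∂n| = 200 Pa / 626000 m = 3.19×10⁻⁴ Pa/m
Geostrophic balance (pressure-gradient force = Coriolis force):
V_g = (1/(fρ)) |∂P/∂n| = 3.19×10⁻⁴ / (1.25×10⁻⁴ × 0.738) = 3.46 m/s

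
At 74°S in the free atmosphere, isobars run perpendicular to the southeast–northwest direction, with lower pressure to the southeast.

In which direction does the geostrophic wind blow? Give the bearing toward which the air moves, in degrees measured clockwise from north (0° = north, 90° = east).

The pressure-gradient force points toward the southeast (bearing 135°).
Geostrophic balance: in the Southern Hemisphere the Coriolis force deflects motion to the left, so the geostrophic wind blows 90° to the left of the pressure-gradient force (low pressure on the right).
Rotating 135° by 90° counterclockwise gives 045° — the wind blows toward the northeast.

045°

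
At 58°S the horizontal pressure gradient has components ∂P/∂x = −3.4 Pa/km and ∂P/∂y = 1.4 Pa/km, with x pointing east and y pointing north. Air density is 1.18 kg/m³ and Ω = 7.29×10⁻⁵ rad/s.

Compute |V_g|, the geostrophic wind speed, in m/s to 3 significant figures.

25.2 m/s

Coriolis parameter at 58°S:
f = 2Ω sin φ = 2 × 7.29×10⁻⁵ × sin 58° = 1.24×10⁻⁴ s⁻¹
In the Southern Hemisphere f is negative: f = −1.24×10⁻⁴ s⁻¹.
Component geostrophic relations (x east, y north):
u_g = −(1/(fρ)) ∂P/∂y,  v_g = (1/(fρ)) ∂P/∂x
u_g = −(1.4×10⁻³)/(−1.24×10⁻⁴ × 1.18) = 9.60 m/s;  v_g = (−3.4×10⁻³)/(−1.24×10⁻⁴ × 1.18) = 23.3 m/s
|V_g| = √(u_g² + v_g²) = 25.2 m/s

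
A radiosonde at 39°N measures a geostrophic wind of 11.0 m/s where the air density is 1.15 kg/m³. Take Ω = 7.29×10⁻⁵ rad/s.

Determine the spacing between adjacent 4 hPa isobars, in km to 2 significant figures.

340 km

Coriolis parameter at 39°N:
f = 2Ω sin φ = 2 × 7.29×10⁻⁵ × sin 39° = 9.18×10⁻⁵ s⁻¹
Geostrophic balance rearranged: |∂P/∂n| = f ρ V_g
|∂P/∂n| = 9.18×10⁻⁵ × 1.15 × 11.0 = 1.16×10⁻³ Pa/m
Isobar spacing: Δn = ΔP/|∂P/∂n| = 400 Pa / 1.16×10⁻³ Pa/m = 344620 m ≈ 340 km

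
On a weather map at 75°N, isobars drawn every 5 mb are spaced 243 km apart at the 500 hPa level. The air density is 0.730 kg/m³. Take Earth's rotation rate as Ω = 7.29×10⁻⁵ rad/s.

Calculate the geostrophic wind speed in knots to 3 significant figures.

Coriolis parameter at 75°N:
f = 2Ω sin φ = 2 × 7.29×10⁻⁵ × sin 75° = 1.41×10⁻⁴ s⁻¹
Pressure gradient: |∂P/∂n| = 500 Pa / 243000 m = 2.06×10⁻³ Pa/m
Geostrophic balance (pressure-gradient force = Coriolis force):
V_g = (1/(fρ)) |∂P/∂n| = 2.06×10⁻³ / (1.41×10⁻⁴ × 0.730) = 20.0 m/s
Converting: 20.0 m/s × 1.944 = 38.9 knots

38.9 knots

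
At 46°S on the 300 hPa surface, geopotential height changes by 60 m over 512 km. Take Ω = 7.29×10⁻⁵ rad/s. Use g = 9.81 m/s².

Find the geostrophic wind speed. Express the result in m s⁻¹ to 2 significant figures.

Coriolis parameter at 46°S:
f = 2Ω sin φ = 2 × 7.29×10⁻⁵ × sin 46° = 1.05×10⁻⁴ s⁻¹
Height gradient: |∂Z/∂n| = 60 m / 512000 m = 1.17×10⁻⁴
On a pressure surface, geostrophic balance gives V_g = (g/f)|∂Z/∂n|:
V_g = 9.81 × 1.17×10⁻⁴ / 1.05×10⁻⁴ = 11.0 m/s

11 m s⁻¹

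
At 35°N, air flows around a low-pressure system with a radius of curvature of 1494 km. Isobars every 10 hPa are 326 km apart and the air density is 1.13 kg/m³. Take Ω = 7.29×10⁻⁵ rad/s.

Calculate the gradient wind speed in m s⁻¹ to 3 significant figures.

26.7 m s⁻¹

Coriolis parameter at 35°N:
f = 2Ω sin φ = 2 × 7.29×10⁻⁵ × sin 35° = 8.36×10⁻⁵ s⁻¹
Pressure gradient: |∂P/∂n| = 1000 Pa / 326000 m = 3.07×10⁻³ Pa/m
Geostrophic speed: V_g = |∂P/∂n|/(fρ) = 3.07×10⁻³/(8.36×10⁻⁵ × 1.13) = 32.5 m/s
Around a low, centrifugal force acts outward with Coriolis, so pressure-gradient force balances both:
(1/ρ)|∂P/∂n| = fV + V²/R  →  V² + fR·V − fR·V_g = 0
With fR = 8.36×10⁻⁵ × 1494×10³ m = 125 m/s:
V = [−fR + √((fR)² + 4 fR V_g)]/2 = [−125 + √(125² + 4×125×32.5)]/2 = 26.7 m/s
Subgeostrophic (V < V_g = 32.5 m/s), as expected around a low.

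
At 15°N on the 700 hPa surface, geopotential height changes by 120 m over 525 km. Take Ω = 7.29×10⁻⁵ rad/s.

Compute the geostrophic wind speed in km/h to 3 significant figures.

214 km/h

Coriolis parameter at 15°N:
f = 2Ω sin φ = 2 × 7.29×10⁻⁵ × sin 15° = 3.77×10⁻⁵ s⁻¹
Height gradient: |∂Z/∂n| = 120 m / 525000 m = 2.29×10⁻⁴
On a pressure surface, geostrophic balance gives V_g = (g/f)|∂Z/∂n|:
V_g = 9.81 × 2.29×10⁻⁴ / 3.77×10⁻⁵ = 59.4 m/s
Converting: 59.4 m/s × 3.6 = 214 km/h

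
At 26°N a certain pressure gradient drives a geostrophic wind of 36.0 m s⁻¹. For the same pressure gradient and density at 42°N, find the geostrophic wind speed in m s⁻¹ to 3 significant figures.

23.6 m s⁻¹

With the same pressure gradient and density, V_g ∝ 1/f ∝ 1/sin φ.
V₂ = V₁ · sin φ₁ / sin φ₂ = 36.0 × sin 26° / sin 42°
V₂ = 36.0 × 0.4384/0.6691 = 23.6 m s⁻¹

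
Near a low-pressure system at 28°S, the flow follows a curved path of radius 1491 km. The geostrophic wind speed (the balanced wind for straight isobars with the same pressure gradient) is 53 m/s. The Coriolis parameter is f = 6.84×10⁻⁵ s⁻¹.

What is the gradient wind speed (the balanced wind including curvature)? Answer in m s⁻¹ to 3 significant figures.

38.5 m s⁻¹

Around a low, centrifugal force acts outward with Coriolis, so pressure-gradient force balances both:
(1/ρ)|∂P/∂n| = fV + V²/R  →  V² + fR·V − fR·V_g = 0
With fR = 6.84×10⁻⁵ × 1491×10³ m = 102 m/s:
V = [−fR + √((fR)² + 4 fR V_g)]/2 = [−102 + √(102² + 4×102×53)]/2 = 38.5 m/s
Subgeostrophic (V < V_g = 53 m/s), as expected around a low.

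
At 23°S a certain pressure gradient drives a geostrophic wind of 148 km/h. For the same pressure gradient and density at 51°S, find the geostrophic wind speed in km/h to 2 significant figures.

With the same pressure gradient and density, V_g ∝ 1/f ∝ 1/sin φ.
V₂ = V₁ · sin φ₁ / sin φ₂ = 148 × sin 23° / sin 51°
V₂ = 148 × 0.3907/0.7771 = 74 km/h

74 km/h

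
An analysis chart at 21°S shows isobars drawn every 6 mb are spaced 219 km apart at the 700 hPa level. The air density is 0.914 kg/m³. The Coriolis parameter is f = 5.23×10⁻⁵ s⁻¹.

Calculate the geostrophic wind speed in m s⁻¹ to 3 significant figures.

Pressure gradient: |∂P/∂n| = 600 Pa / 219000 m = 2.74×10⁻³ Pa/m
Geostrophic balance (pressure-gradient force = Coriolis force):
V_g = (1/(fρ)) |∂P/∂n| = 2.74×10⁻³ / (5.23×10⁻⁵ × 0.914) = 57.3 m/s

57.3 m s⁻¹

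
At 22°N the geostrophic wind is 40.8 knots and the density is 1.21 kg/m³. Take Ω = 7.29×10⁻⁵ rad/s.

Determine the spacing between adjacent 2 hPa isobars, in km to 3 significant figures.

144 km

Coriolis parameter at 22°N:
f = 2Ω sin φ = 2 × 7.29×10⁻⁵ × sin 22° = 5.46×10⁻⁵ s⁻¹
Wind speed in SI: 40.8 knots = 21.0 m/s
Geostrophic balance rearranged: |∂P/∂n| = f ρ V_g
|∂P/∂n| = 5.46×10⁻⁵ × 1.21 × 21.0 = 1.39×10⁻³ Pa/m
Isobar spacing: Δn = ΔP/|∂P/∂n| = 200 Pa / 1.39×10⁻³ Pa/m = 144183 m ≈ 144 km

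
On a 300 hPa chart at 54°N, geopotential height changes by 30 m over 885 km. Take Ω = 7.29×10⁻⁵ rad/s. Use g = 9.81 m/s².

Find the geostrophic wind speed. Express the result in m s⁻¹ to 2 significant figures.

2.8 m s⁻¹

Coriolis parameter at 54°N:
f = 2Ω sin φ = 2 × 7.29×10⁻⁵ × sin 54° = 1.18×10⁻⁴ s⁻¹
Height gradient: |∂Z/∂n| = 30 m / 885000 m = 3.39×10⁻⁵
On a pressure surface, geostrophic balance gives V_g = (g/f)|∂Z/∂n|:
V_g = 9.81 × 3.39×10⁻⁵ / 1.18×10⁻⁴ = 2.82 m/s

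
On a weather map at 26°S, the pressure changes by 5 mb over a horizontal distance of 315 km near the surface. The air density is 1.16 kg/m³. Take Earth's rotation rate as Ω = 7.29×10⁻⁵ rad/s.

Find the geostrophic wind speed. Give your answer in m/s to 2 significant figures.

Coriolis parameter at 26°S:
f = 2Ω sin φ = 2 × 7.29×10⁻⁵ × sin 26° = 6.39×10⁻⁵ s⁻¹
Pressure gradient: |∂P/∂n| = 500 Pa / 315000 m = 1.59×10⁻³ Pa/m
Geostrophic balance (pressure-gradient force = Coriolis force):
V_g = (1/(fρ)) |∂P/∂n| = 1.59×10⁻³ / (6.39×10⁻⁵ × 1.16) = 21.4 m/s

21 m/s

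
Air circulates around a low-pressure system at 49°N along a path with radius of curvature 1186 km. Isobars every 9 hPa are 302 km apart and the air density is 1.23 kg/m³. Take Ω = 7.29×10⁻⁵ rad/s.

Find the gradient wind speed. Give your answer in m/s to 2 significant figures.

19 m/s

Coriolis parameter at 49°N:
f = 2Ω sin φ = 2 × 7.29×10⁻⁵ × sin 49° = 1.10×10⁻⁴ s⁻¹
Pressure gradient: |∂P/∂n| = 900 Pa / 302000 m = 2.98×10⁻³ Pa/m
Geostrophic speed: V_g = |∂P/∂n|/(fρ) = 2.98×10⁻³/(1.10×10⁻⁴ × 1.23) = 22.0 m/s
Around a low, centrifugal force acts outward with Coriolis, so pressure-gradient force balances both:
(1/ρ)|∂P/∂n| = fV + V²/R  →  V² + fR·V − fR·V_g = 0
With fR = 1.10×10⁻⁴ × 1186×10³ m = 131 m/s:
V = [−fR + √((fR)² + 4 fR V_g)]/2 = [−131 + √(131² + 4×131×22)]/2 = 19.2 m/s
Subgeostrophic (V < V_g = 22 m/s), as expected around a low.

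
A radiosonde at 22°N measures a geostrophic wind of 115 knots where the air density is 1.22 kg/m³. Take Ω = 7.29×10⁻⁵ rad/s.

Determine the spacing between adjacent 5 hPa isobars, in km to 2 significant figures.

130 km

Coriolis parameter at 22°N:
f = 2Ω sin φ = 2 × 7.29×10⁻⁵ × sin 22° = 5.46×10⁻⁵ s⁻¹
Wind speed in SI: 115 knots = 59.2 m/s
Geostrophic balance rearranged: |∂P/∂n| = f ρ V_g
|∂P/∂n| = 5.46×10⁻⁵ × 1.22 × 59.2 = 3.94×10⁻³ Pa/m
Isobar spacing: Δn = ΔP/|∂P/∂n| = 500 Pa / 3.94×10⁻³ Pa/m = 126836 m ≈ 130 km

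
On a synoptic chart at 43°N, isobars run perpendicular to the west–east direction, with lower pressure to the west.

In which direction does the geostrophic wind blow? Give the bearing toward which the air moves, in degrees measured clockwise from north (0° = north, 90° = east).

000°

The pressure-gradient force points toward the west (bearing 270°).
Geostrophic balance: in the Northern Hemisphere the Coriolis force deflects motion to the right, so the geostrophic wind blows 90° to the right of the pressure-gradient force (low pressure on the left).
Rotating 270° by 90° clockwise gives 000° — the wind blows toward the north.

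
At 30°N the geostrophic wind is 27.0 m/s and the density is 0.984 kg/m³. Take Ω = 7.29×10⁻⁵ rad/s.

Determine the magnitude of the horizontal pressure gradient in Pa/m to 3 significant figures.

Coriolis parameter at 30°N:
f = 2Ω sin φ = 2 × 7.29×10⁻⁵ × sin 30° = 7.29×10⁻⁵ s⁻¹
Geostrophic balance rearranged: |∂P/∂n| = f ρ V_g
|∂P/∂n| = 7.29×10⁻⁵ × 0.984 × 27.0 = 1.94×10⁻³ Pa/m

1.94×10⁻³ Pa/m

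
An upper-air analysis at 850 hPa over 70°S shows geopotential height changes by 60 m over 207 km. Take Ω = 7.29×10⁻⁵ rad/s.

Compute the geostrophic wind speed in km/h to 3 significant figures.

74.7 km/h

Coriolis parameter at 70°S:
f = 2Ω sin φ = 2 × 7.29×10⁻⁵ × sin 70° = 1.37×10⁻⁴ s⁻¹
Height gradient: |∂Z/∂n| = 60 m / 207000 m = 2.90×10⁻⁴
On a pressure surface, geostrophic balance gives V_g = (g/f)|∂Z/∂n|:
V_g = 9.81 × 2.90×10⁻⁴ / 1.37×10⁻⁴ = 20.8 m/s
Converting: 20.8 m/s × 3.6 = 74.7 km/h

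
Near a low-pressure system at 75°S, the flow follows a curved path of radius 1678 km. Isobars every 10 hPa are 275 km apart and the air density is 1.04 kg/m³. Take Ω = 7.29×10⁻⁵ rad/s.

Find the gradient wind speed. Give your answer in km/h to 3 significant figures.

Coriolis parameter at 75°S:
f = 2Ω sin φ = 2 × 7.29×10⁻⁵ × sin 75° = 1.41×10⁻⁴ s⁻¹
Pressure gradient: |∂P/∂n| = 1000 Pa / 275000 m = 3.64×10⁻³ Pa/m
Geostrophic speed: V_g = |∂P/∂n|/(fρ) = 3.64×10⁻³/(1.41×10⁻⁴ × 1.04) = 24.8 m/s
Around a low, centrifugal force acts outward with Coriolis, so pressure-gradient force balances both:
(1/ρ)|∂P/∂n| = fV + V²/R  →  V² + fR·V − fR·V_g = 0
With fR = 1.41×10⁻⁴ × 1678×10³ m = 236 m/s:
V = [−fR + √((fR)² + 4 fR V_g)]/2 = [−236 + √(236² + 4×236×24.8)]/2 = 22.7 m/s
Subgeostrophic (V < V_g = 24.8 m/s), as expected around a low.
Converting: 22.7 m/s × 3.6 = 81.6 km/h

81.6 km/h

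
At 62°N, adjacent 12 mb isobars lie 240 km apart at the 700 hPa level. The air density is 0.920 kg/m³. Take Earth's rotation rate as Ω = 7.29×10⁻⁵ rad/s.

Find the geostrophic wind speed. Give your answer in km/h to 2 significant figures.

150 km/h

Coriolis parameter at 62°N:
f = 2Ω sin φ = 2 × 7.29×10⁻⁵ × sin 62° = 1.29×10⁻⁴ s⁻¹
Pressure gradient: |∂P/∂n| = 1200 Pa / 240000 m = 5.00×10⁻³ Pa/m
Geostrophic balance (pressure-gradient force = Coriolis force):
V_g = (1/(fρ)) |∂P/∂n| = 5.00×10⁻³ / (1.29×10⁻⁴ × 0.920) = 42.2 m/s
Converting: 42.2 m/s × 3.6 = 150 km/h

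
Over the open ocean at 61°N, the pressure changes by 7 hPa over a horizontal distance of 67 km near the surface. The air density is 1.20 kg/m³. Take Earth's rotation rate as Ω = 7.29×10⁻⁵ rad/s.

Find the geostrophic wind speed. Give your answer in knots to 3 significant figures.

Coriolis parameter at 61°N:
f = 2Ω sin φ = 2 × 7.29×10⁻⁵ × sin 61° = 1.28×10⁻⁴ s⁻¹
Pressure gradient: |∂P/∂n| = 700 Pa / 67000 m = 1.04×10⁻² Pa/m
Geostrophic balance (pressure-gradient force = Coriolis force):
V_g = (1/(fρ)) |∂P/∂n| = 1.04×10⁻² / (1.28×10⁻⁴ × 1.20) = 68.3 m/s
Converting: 68.3 m/s × 1.944 = 133 knots

133 knots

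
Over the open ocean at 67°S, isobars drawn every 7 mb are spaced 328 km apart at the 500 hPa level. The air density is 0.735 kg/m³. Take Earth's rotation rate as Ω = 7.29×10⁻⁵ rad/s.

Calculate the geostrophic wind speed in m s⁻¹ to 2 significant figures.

Coriolis parameter at 67°S:
f = 2Ω sin φ = 2 × 7.29×10⁻⁵ × sin 67° = 1.34×10⁻⁴ s⁻¹
Pressure gradient: |∂P/∂n| = 700 Pa / 328000 m = 2.13×10⁻³ Pa/m
Geostrophic balance (pressure-gradient force = Coriolis force):
V_g = (1/(fρ)) |∂P/∂n| = 2.13×10⁻³ / (1.34×10⁻⁴ × 0.735) = 21.6 m/s

22 m s⁻¹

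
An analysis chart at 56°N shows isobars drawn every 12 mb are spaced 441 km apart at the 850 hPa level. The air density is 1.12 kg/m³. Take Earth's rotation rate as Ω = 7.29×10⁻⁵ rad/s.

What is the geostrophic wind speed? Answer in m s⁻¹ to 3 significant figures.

Coriolis parameter at 56°N:
f = 2Ω sin φ = 2 × 7.29×10⁻⁵ × sin 56° = 1.21×10⁻⁴ s⁻¹
Pressure gradient: |∂P/∂n| = 1200 Pa / 441000 m = 2.72×10⁻³ Pa/m
Geostrophic balance (pressure-gradient force = Coriolis force):
V_g = (1/(fρ)) |∂P/∂n| = 2.72×10⁻³ / (1.21×10⁻⁴ × 1.12) = 20.1 m/s

20.1 m s⁻¹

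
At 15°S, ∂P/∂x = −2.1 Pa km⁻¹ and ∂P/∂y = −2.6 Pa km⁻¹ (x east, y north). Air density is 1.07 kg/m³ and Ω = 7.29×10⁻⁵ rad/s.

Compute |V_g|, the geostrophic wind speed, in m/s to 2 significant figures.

83 m/s

Coriolis parameter at 15°S:
f = 2Ω sin φ = 2 × 7.29×10⁻⁵ × sin 15° = 3.77×10⁻⁵ s⁻¹
In the Southern Hemisphere f is negative: f = −3.77×10⁻⁵ s⁻¹.
Component geostrophic relations (x east, y north):
u_g = −(1/(fρ)) ∂P/∂y,  v_g = (1/(fρ)) ∂P/∂x
u_g = −(−2.6×10⁻³)/(−3.77×10⁻⁵ × 1.07) = −64.4 m/s;  v_g = (−2.1×10⁻³)/(−3.77×10⁻⁵ × 1.07) = 52.0 m/s
|V_g| = √(u_g² + v_g²) = 82.8 m/s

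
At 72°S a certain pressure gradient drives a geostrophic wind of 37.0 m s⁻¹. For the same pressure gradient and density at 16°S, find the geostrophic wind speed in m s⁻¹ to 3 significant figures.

With the same pressure gradient and density, V_g ∝ 1/f ∝ 1/sin φ.
V₂ = V₁ · sin φ₁ / sin φ₂ = 37.0 × sin 72° / sin 16°
V₂ = 37.0 × 0.9511/0.2756 = 128 m s⁻¹

128 m s⁻¹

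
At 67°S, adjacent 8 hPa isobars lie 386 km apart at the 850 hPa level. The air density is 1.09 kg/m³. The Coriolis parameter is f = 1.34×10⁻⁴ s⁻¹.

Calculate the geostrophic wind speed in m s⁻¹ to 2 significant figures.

14 m s⁻¹

Pressure gradient: |∂P/∂n| = 800 Pa / 386000 m = 2.07×10⁻³ Pa/m
Geostrophic balance (pressure-gradient force = Coriolis force):
V_g = (1/(fρ)) |∂P/∂n| = 2.07×10⁻³ / (1.34×10⁻⁴ × 1.09) = 14.2 m/s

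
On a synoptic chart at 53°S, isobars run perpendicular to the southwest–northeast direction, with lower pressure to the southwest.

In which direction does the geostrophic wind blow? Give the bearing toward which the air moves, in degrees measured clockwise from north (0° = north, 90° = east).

135°

The pressure-gradient force points toward the southwest (bearing 225°).
Geostrophic balance: in the Southern Hemisphere the Coriolis force deflects motion to the left, so the geostrophic wind blows 90° to the left of the pressure-gradient force (low pressure on the right).
Rotating 225° by 90° counterclockwise gives 135° — the wind blows toward the southeast.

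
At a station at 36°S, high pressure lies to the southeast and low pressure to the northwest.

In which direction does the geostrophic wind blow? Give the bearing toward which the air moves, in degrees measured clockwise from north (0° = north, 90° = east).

The pressure-gradient force points toward the northwest (bearing 315°).
Geostrophic balance: in the Southern Hemisphere the Coriolis force deflects motion to the left, so the geostrophic wind blows 90° to the left of the pressure-gradient force (low pressure on the right).
Rotating 315° by 90° counterclockwise gives 225° — the wind blows toward the southwest.

225°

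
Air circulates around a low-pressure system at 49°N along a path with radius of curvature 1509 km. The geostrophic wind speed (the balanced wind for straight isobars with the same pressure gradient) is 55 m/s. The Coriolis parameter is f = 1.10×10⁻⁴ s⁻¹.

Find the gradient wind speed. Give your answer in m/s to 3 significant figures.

Around a low, centrifugal force acts outward with Coriolis, so pressure-gradient force balances both:
(1/ρ)|∂P/∂n| = fV + V²/R  →  V² + fR·V − fR·V_g = 0
With fR = 1.10×10⁻⁴ × 1509×10³ m = 166 m/s:
V = [−fR + √((fR)² + 4 fR V_g)]/2 = [−166 + √(166² + 4×166×55)]/2 = 43.6 m/s
Subgeostrophic (V < V_g = 55 m/s), as expected around a low.

43.6 m/s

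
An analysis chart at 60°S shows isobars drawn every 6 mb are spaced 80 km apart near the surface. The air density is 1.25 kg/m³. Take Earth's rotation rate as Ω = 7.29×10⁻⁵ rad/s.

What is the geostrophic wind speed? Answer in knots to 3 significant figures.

92.4 knots

Coriolis parameter at 60°S:
f = 2Ω sin φ = 2 × 7.29×10⁻⁵ × sin 60° = 1.26×10⁻⁴ s⁻¹
Pressure gradient: |∂P/∂n| = 600 Pa / 80000 m = 7.50×10⁻³ Pa/m
Geostrophic balance (pressure-gradient force = Coriolis force):
V_g = (1/(fρ)) |∂P/∂n| = 7.50×10⁻³ / (1.26×10⁻⁴ × 1.25) = 47.5 m/s
Converting: 47.5 m/s × 1.944 = 92.4 knots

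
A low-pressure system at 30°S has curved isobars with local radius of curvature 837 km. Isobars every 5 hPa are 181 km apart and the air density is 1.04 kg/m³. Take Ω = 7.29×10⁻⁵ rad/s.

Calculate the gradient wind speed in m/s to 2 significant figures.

26 m/s

Coriolis parameter at 30°S:
f = 2Ω sin φ = 2 × 7.29×10⁻⁵ × sin 30° = 7.29×10⁻⁵ s⁻¹
Pressure gradient: |∂P/∂n| = 500 Pa / 181000 m = 2.76×10⁻³ Pa/m
Geostrophic speed: V_g = |∂P/∂n|/(fρ) = 2.76×10⁻³/(7.29×10⁻⁵ × 1.04) = 36.4 m/s
Around a low, centrifugal force acts outward with Coriolis, so pressure-gradient force balances both:
(1/ρ)|∂P/∂n| = fV + V²/R  →  V² + fR·V − fR·V_g = 0
With fR = 7.29×10⁻⁵ × 837×10³ m = 61.0 m/s:
V = [−fR + √((fR)² + 4 fR V_g)]/2 = [−61.0 + √(61.0² + 4×61.0×36.4)]/2 = 25.7 m/s
Subgeostrophic (V < V_g = 36.4 m/s), as expected around a low.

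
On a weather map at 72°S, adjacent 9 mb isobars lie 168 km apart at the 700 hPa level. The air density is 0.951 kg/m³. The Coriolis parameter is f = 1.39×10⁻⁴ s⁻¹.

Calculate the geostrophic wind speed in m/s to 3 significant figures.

Pressure gradient: |∂P/∂n| = 900 Pa / 168000 m = 5.36×10⁻³ Pa/m
Geostrophic balance (pressure-gradient force = Coriolis force):
V_g = (1/(fρ)) |∂P/∂n| = 5.36×10⁻³ / (1.39×10⁻⁴ × 0.951) = 40.5 m/s

40.5 m/s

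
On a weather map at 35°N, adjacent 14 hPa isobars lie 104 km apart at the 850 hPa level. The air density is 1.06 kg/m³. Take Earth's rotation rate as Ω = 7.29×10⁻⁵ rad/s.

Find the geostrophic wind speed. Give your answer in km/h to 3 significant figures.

547 km/h

Coriolis parameter at 35°N:
f = 2Ω sin φ = 2 × 7.29×10⁻⁵ × sin 35° = 8.36×10⁻⁵ s⁻¹
Pressure gradient: |∂P/∂n| = 1400 Pa / 104000 m = 1.35×10⁻² Pa/m
Geostrophic balance (pressure-gradient force = Coriolis force):
V_g = (1/(fρ)) |∂P/∂n| = 1.35×10⁻² / (8.36×10⁻⁵ × 1.06) = 152 m/s
Converting: 152 m/s × 3.6 = 547 km/h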